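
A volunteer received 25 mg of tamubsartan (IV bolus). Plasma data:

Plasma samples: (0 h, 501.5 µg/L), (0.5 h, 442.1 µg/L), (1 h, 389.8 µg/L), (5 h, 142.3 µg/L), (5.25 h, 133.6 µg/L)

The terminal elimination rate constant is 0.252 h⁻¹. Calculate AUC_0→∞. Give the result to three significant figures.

AUC = 2070 µg/L·h

Trapezoidal AUC_0→5.25:
  [0→0.5]: (501.5+442.1)/2 × 0.5 = 235.9
  [0.5→1]: (442.1+389.8)/2 × 0.5 = 207.975
  [1→5]: (389.8+142.3)/2 × 4 = 1064.2
  [5→5.25]: (142.3+133.6)/2 × 0.25 = 34.4875
  Sum = 1542.5625 µg/L·h
Extrapolated tail: C_last / k_e = 133.6 / 0.252 = 530.159
AUC_0→∞ = 1542.5625 + 530.159 = 2072.7215 µg/L·h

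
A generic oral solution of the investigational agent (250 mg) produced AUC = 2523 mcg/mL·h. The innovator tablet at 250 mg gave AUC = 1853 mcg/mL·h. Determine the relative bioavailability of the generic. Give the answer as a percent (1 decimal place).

F_rel = 136.2%

F_rel = (AUC_test/D_test) / (AUC_ref/D_ref)
      = (2523/250) / (1853/250)
      = 10.092 / 7.412 = 1.3616 = 136.16%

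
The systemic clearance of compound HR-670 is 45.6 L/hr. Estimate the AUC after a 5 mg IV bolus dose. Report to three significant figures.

AUC = 0.110 mg/L·hr

AUC_0→∞ = Dose_iv / CL
        = 5 / 45.6 = 0.109649 mg/L·hr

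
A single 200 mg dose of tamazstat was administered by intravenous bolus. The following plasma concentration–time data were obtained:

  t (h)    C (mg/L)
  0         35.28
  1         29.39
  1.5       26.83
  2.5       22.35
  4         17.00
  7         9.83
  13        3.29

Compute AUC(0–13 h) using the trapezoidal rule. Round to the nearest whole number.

Trapezoidal AUC_0→13:
  [0→1]: (35.28+29.39)/2 × 1 = 32.335
  [1→1.5]: (29.39+26.83)/2 × 0.5 = 14.055
  [1.5→2.5]: (26.83+22.35)/2 × 1 = 24.59
  [2.5→4]: (22.35+17.00)/2 × 1.5 = 29.5125
  [4→7]: (17.00+9.83)/2 × 3 = 40.245
  [7→13]: (9.83+3.29)/2 × 6 = 39.36
  Sum = 180.0975 mg/L·h

AUC = 180 mg/L·h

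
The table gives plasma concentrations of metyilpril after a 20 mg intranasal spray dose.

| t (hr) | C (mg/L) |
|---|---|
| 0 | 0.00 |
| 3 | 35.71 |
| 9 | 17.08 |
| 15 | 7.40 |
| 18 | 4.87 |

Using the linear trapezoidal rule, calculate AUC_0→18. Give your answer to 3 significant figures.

AUC = 304 mg/L·hr

Trapezoidal AUC_0→18:
  [0→3]: (0.00+35.71)/2 × 3 = 53.565
  [3→9]: (35.71+17.08)/2 × 6 = 158.37
  [9→15]: (17.08+7.40)/2 × 6 = 73.44
  [15→18]: (7.40+4.87)/2 × 3 = 18.405
  Sum = 303.78 mg/L·hr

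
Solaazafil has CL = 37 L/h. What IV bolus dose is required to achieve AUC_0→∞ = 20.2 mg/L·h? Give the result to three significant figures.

Dose = 747 mg

Dose_iv = CL × AUC_0→∞
     = 37 × 20.2 = 747.4 mg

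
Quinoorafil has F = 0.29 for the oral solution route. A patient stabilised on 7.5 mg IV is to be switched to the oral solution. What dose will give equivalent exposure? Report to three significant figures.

D_oral = 25.9 mg

For equal systemic exposure: F × D_ev = D_iv
D_ev = D_iv / F = 7.5 / 0.29 = 25.8621 mg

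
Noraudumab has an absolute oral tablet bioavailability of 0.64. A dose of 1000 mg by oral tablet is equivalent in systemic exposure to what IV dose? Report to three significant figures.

Systemic exposure from an extravascular dose = F × D_ev, so the equivalent IV dose is F × D_ev.
D_iv = F × D_ev = 0.64 × 1000 = 640 mg

D_iv = 640 mg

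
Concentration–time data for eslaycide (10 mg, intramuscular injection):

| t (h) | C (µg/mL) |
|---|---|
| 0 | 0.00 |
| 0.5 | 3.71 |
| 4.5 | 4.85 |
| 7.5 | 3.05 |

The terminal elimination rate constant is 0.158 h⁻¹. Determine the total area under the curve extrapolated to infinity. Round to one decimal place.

AUC = 49.2 µg/mL·h

Trapezoidal AUC_0→7.5:
  [0→0.5]: (0.00+3.71)/2 × 0.5 = 0.9275
  [0.5→4.5]: (3.71+4.85)/2 × 4 = 17.12
  [4.5→7.5]: (4.85+3.05)/2 × 3 = 11.85
  Sum = 29.8975 µg/mL·h
Extrapolated tail: C_last / k_e = 3.05 / 0.158 = 19.304
AUC_0→∞ = 29.8975 + 19.304 = 49.2015 µg/mL·h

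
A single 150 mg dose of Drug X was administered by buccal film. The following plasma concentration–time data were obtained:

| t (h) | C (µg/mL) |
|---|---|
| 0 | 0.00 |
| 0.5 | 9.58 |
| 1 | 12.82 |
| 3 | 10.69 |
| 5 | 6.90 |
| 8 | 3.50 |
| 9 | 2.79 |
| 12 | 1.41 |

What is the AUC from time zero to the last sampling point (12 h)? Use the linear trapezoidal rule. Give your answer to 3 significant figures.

AUC = 74.1 µg/mL·h

Trapezoidal AUC_0→12:
  [0→0.5]: (0.00+9.58)/2 × 0.5 = 2.395
  [0.5→1]: (9.58+12.82)/2 × 0.5 = 5.6
  [1→3]: (12.82+10.69)/2 × 2 = 23.51
  [3→5]: (10.69+6.90)/2 × 2 = 17.59
  [5→8]: (6.90+3.50)/2 × 3 = 15.6
  [8→9]: (3.50+2.79)/2 × 1 = 3.145
  [9→12]: (2.79+1.41)/2 × 3 = 6.3
  Sum = 74.14 µg/mL·h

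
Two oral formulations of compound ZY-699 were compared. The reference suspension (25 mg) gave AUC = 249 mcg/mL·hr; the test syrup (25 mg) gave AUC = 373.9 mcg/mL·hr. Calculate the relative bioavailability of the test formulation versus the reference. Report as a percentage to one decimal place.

F_rel = (AUC_test/D_test) / (AUC_ref/D_ref)
      = (373.9/25) / (249/25)
      = 14.956 / 9.96 = 1.5016 = 150.16%

F_rel = 150.2%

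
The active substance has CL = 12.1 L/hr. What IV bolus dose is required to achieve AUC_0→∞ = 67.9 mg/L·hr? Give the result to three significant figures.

Dose = 822 mg

Dose_iv = CL × AUC_0→∞
     = 12.1 × 67.9 = 821.59 mg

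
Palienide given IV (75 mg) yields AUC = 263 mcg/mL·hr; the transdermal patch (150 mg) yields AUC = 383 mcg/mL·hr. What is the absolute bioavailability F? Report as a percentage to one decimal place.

F = (AUC_ev / D_ev) / (AUC_iv / D_iv)
  = (383/150) / (263/75)
  = 2.55333 / 3.50667 = 0.7281
  = 72.81%

F = 72.8%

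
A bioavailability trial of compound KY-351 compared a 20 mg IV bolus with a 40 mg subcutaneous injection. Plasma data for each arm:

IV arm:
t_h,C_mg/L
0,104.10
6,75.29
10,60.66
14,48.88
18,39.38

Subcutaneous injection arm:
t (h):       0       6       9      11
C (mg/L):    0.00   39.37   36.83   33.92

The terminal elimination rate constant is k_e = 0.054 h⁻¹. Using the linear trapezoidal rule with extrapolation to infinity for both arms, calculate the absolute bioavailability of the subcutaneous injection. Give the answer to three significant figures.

F = 0.241

Trapezoidal AUC_0→18 (IV):
  [0→6]: (104.10+75.29)/2 × 6 = 538.17
  [6→10]: (75.29+60.66)/2 × 4 = 271.9
  [10→14]: (60.66+48.88)/2 × 4 = 219.08
  [14→18]: (48.88+39.38)/2 × 4 = 176.52
  Sum = 1205.67 mg/L·h
IV tail: 39.38/0.054 = 729.259; AUC_iv,0→∞ = 1205.67 + 729.259 = 1934.929 mg/L·h
Trapezoidal AUC_0→11 (subcutaneous injection):
  [0→6]: (0.00+39.37)/2 × 6 = 118.11
  [6→9]: (39.37+36.83)/2 × 3 = 114.3
  [9→11]: (36.83+33.92)/2 × 2 = 70.75
  Sum = 303.16 mg/L·h
subcutaneous injection tail: 33.92/0.054 = 628.148; AUC_ev,0→∞ = 303.16 + 628.148 = 931.308 mg/L·h
F = (AUC_ev/D_ev)/(AUC_iv/D_iv) = (931.308/40)/(1934.929/20) = 23.2827/96.74645 = 0.2407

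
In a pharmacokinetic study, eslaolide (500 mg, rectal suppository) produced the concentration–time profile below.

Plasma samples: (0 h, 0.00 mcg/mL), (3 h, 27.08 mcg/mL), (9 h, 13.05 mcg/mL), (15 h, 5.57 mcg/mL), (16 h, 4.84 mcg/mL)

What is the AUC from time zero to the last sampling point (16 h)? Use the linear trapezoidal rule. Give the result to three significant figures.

Trapezoidal AUC_0→16:
  [0→3]: (0.00+27.08)/2 × 3 = 40.62
  [3→9]: (27.08+13.05)/2 × 6 = 120.39
  [9→15]: (13.05+5.57)/2 × 6 = 55.86
  [15→16]: (5.57+4.84)/2 × 1 = 5.205
  Sum = 222.075 mcg/mL·h

AUC = 222 mcg/mL·h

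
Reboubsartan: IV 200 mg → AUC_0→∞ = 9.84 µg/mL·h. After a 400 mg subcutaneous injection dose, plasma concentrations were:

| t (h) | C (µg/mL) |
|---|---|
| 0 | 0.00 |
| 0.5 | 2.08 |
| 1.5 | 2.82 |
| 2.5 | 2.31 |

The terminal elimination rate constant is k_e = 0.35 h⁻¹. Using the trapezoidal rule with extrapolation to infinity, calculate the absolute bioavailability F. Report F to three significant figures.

F = 0.617

Trapezoidal AUC_0→2.5 (subcutaneous injection):
  [0→0.5]: (0.00+2.08)/2 × 0.5 = 0.52
  [0.5→1.5]: (2.08+2.82)/2 × 1 = 2.45
  [1.5→2.5]: (2.82+2.31)/2 × 1 = 2.565
  Sum = 5.535 µg/mL·h
Tail: C_last/k_e = 2.31/0.35 = 6.600
AUC_0→∞ (subcutaneous injection) = 5.535 + 6.600 = 12.135 µg/mL·h
F = (AUC_ev/D_ev)/(AUC_iv/D_iv) = (12.135/400)/(9.84/200) = 0.0303375/0.0492 = 0.6166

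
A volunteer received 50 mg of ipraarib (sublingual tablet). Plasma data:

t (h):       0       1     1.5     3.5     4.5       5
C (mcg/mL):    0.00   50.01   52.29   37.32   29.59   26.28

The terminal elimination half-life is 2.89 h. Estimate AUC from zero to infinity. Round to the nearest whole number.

AUC = 297 mcg/mL·h

Trapezoidal AUC_0→5:
  [0→1]: (0.00+50.01)/2 × 1 = 25.005
  [1→1.5]: (50.01+52.29)/2 × 0.5 = 25.575
  [1.5→3.5]: (52.29+37.32)/2 × 2 = 89.61
  [3.5→4.5]: (37.32+29.59)/2 × 1 = 33.455
  [4.5→5]: (29.59+26.28)/2 × 0.5 = 13.9675
  Sum = 187.6125 mcg/mL·h
k_e = ln2 / t½ = 0.693147 / 2.89 = 0.2398 h^-1
Extrapolated tail: C_last / k_e = 26.28 / 0.2398 = 109.591
AUC_0→∞ = 187.6125 + 109.591 = 297.2035 mcg/mL·h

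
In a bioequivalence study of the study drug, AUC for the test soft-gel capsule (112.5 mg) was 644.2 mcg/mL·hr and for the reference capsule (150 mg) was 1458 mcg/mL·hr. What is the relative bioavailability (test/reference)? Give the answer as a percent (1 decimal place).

F_rel = (AUC_test/D_test) / (AUC_ref/D_ref)
      = (644.2/112.5) / (1458/150)
      = 5.72622 / 9.72 = 0.5891 = 58.91%

F_rel = 58.9%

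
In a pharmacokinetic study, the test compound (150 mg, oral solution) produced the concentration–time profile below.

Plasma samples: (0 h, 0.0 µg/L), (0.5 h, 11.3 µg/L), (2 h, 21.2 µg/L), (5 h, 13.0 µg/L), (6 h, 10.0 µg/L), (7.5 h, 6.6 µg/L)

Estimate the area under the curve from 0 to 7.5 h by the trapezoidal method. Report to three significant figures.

Trapezoidal AUC_0→7.5:
  [0→0.5]: (0.0+11.3)/2 × 0.5 = 2.825
  [0.5→2]: (11.3+21.2)/2 × 1.5 = 24.375
  [2→5]: (21.2+13.0)/2 × 3 = 51.3
  [5→6]: (13.0+10.0)/2 × 1 = 11.5
  [6→7.5]: (10.0+6.6)/2 × 1.5 = 12.45
  Sum = 102.45 µg/L·h

AUC = 102 µg/L·h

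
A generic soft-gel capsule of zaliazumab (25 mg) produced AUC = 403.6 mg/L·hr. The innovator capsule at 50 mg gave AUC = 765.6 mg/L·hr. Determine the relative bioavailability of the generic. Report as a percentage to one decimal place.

F_rel = (AUC_test/D_test) / (AUC_ref/D_ref)
      = (403.6/25) / (765.6/50)
      = 16.144 / 15.312 = 1.0543 = 105.43%

F_rel = 105.4%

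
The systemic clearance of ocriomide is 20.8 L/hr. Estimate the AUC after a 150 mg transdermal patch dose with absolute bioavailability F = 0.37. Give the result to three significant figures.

AUC = 2.67 mg/L·hr

AUC_0→∞ = F × Dose / CL
        = 0.37 × 150 / 20.8 = 2.66827 mg/L·hr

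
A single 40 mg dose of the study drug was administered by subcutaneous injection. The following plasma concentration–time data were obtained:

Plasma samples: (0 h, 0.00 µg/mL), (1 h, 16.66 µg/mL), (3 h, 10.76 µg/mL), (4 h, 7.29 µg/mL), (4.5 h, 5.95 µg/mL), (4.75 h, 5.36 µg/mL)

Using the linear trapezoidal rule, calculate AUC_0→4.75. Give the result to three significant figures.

AUC = 49.5 µg/mL·h

Trapezoidal AUC_0→4.75:
  [0→1]: (0.00+16.66)/2 × 1 = 8.33
  [1→3]: (16.66+10.76)/2 × 2 = 27.42
  [3→4]: (10.76+7.29)/2 × 1 = 9.025
  [4→4.5]: (7.29+5.95)/2 × 0.5 = 3.31
  [4.5→4.75]: (5.95+5.36)/2 × 0.25 = 1.41375
  Sum = 49.49875 µg/mL·h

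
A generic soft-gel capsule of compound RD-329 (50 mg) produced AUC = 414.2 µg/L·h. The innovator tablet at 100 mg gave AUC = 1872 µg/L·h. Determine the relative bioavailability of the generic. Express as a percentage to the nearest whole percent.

F_rel = 44%

F_rel = (AUC_test/D_test) / (AUC_ref/D_ref)
      = (414.2/50) / (1872/100)
      = 8.284 / 18.72 = 0.4425 = 44.25%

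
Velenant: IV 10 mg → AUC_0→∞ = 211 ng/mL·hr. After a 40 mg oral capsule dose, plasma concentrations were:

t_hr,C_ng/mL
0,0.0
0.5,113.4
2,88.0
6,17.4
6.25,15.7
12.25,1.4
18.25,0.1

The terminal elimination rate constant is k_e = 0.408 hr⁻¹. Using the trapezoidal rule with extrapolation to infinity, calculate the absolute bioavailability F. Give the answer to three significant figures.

Trapezoidal AUC_0→18.25 (oral capsule):
  [0→0.5]: (0.0+113.4)/2 × 0.5 = 28.35
  [0.5→2]: (113.4+88.0)/2 × 1.5 = 151.05
  [2→6]: (88.0+17.4)/2 × 4 = 210.8
  [6→6.25]: (17.4+15.7)/2 × 0.25 = 4.1375
  [6.25→12.25]: (15.7+1.4)/2 × 6 = 51.3
  [12.25→18.25]: (1.4+0.1)/2 × 6 = 4.5
  Sum = 450.1375 ng/mL·hr
Tail: C_last/k_e = 0.1/0.408 = 0.245
AUC_0→∞ (oral capsule) = 450.1375 + 0.245 = 450.3825 ng/mL·hr
F = (AUC_ev/D_ev)/(AUC_iv/D_iv) = (450.3825/40)/(211/10) = 11.2596/21.1 = 0.5336

F = 0.534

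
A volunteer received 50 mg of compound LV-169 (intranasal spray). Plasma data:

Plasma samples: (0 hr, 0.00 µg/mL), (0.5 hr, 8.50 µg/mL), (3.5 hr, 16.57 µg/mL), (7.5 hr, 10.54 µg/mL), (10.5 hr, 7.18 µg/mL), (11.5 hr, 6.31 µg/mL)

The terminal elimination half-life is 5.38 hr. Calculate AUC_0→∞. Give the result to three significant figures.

Trapezoidal AUC_0→11.5:
  [0→0.5]: (0.00+8.50)/2 × 0.5 = 2.125
  [0.5→3.5]: (8.50+16.57)/2 × 3 = 37.605
  [3.5→7.5]: (16.57+10.54)/2 × 4 = 54.22
  [7.5→10.5]: (10.54+7.18)/2 × 3 = 26.58
  [10.5→11.5]: (7.18+6.31)/2 × 1 = 6.745
  Sum = 127.275 µg/mL·hr
k_e = ln2 / t½ = 0.693147 / 5.38 = 0.1288 hr^-1
Extrapolated tail: C_last / k_e = 6.31 / 0.1288 = 48.991
AUC_0→∞ = 127.275 + 48.991 = 176.266 µg/mL·hr

AUC = 176 µg/mL·hr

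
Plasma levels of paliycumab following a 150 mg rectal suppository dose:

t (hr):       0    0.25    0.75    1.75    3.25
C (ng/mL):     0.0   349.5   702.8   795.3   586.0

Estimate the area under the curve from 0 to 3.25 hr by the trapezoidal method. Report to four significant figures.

Trapezoidal AUC_0→3.25:
  [0→0.25]: (0.0+349.5)/2 × 0.25 = 43.6875
  [0.25→0.75]: (349.5+702.8)/2 × 0.5 = 263.075
  [0.75→1.75]: (702.8+795.3)/2 × 1 = 749.05
  [1.75→3.25]: (795.3+586.0)/2 × 1.5 = 1035.975
  Sum = 2091.7875 ng/mL·hr

AUC = 2092 ng/mL·hr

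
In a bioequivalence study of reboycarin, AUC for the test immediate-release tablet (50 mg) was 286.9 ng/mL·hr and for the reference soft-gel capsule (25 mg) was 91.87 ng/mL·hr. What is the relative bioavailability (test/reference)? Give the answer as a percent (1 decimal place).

F_rel = (AUC_test/D_test) / (AUC_ref/D_ref)
      = (286.9/50) / (91.87/25)
      = 5.738 / 3.6748 = 1.5614 = 156.14%

F_rel = 156.1%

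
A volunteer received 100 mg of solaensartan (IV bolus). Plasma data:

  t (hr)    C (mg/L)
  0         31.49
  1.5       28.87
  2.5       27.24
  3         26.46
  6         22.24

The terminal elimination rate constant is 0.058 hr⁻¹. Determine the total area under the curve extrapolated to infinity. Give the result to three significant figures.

Trapezoidal AUC_0→6:
  [0→1.5]: (31.49+28.87)/2 × 1.5 = 45.27
  [1.5→2.5]: (28.87+27.24)/2 × 1 = 28.055
  [2.5→3]: (27.24+26.46)/2 × 0.5 = 13.425
  [3→6]: (26.46+22.24)/2 × 3 = 73.05
  Sum = 159.8 mg/L·hr
Extrapolated tail: C_last / k_e = 22.24 / 0.058 = 383.448
AUC_0→∞ = 159.8 + 383.448 = 543.248 mg/L·hr

AUC = 543 mg/L·hr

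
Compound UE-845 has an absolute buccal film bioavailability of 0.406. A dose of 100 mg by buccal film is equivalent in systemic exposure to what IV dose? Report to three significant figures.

D_iv = 40.6 mg

Systemic exposure from an extravascular dose = F × D_ev, so the equivalent IV dose is F × D_ev.
D_iv = F × D_ev = 0.406 × 100 = 40.6 mg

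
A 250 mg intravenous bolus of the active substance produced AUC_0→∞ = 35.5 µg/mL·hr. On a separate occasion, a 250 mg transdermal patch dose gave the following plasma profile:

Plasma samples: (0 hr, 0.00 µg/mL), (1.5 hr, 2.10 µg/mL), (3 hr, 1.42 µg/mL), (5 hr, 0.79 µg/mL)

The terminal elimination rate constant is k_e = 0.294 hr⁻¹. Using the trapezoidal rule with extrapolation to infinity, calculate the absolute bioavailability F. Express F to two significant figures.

Trapezoidal AUC_0→5 (transdermal patch):
  [0→1.5]: (0.00+2.10)/2 × 1.5 = 1.575
  [1.5→3]: (2.10+1.42)/2 × 1.5 = 2.64
  [3→5]: (1.42+0.79)/2 × 2 = 2.21
  Sum = 6.425 µg/mL·hr
Tail: C_last/k_e = 0.79/0.294 = 2.687
AUC_0→∞ (transdermal patch) = 6.425 + 2.687 = 9.112 µg/mL·hr
F = (AUC_ev/D_ev)/(AUC_iv/D_iv) = (9.112/250)/(35.5/250) = 0.036448/0.142 = 0.2567

F = 0.26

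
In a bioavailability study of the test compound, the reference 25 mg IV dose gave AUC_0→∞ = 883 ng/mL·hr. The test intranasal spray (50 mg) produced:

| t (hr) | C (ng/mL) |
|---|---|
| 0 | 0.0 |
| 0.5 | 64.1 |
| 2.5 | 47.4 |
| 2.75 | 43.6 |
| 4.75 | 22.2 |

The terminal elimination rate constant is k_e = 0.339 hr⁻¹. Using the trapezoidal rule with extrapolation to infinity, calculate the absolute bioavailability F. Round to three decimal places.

F = 0.153

Trapezoidal AUC_0→4.75 (intranasal spray):
  [0→0.5]: (0.0+64.1)/2 × 0.5 = 16.025
  [0.5→2.5]: (64.1+47.4)/2 × 2 = 111.5
  [2.5→2.75]: (47.4+43.6)/2 × 0.25 = 11.375
  [2.75→4.75]: (43.6+22.2)/2 × 2 = 65.8
  Sum = 204.7 ng/mL·hr
Tail: C_last/k_e = 22.2/0.339 = 65.487
AUC_0→∞ (intranasal spray) = 204.7 + 65.487 = 270.187 ng/mL·hr
F = (AUC_ev/D_ev)/(AUC_iv/D_iv) = (270.187/50)/(883/25) = 5.40374/35.32 = 0.1530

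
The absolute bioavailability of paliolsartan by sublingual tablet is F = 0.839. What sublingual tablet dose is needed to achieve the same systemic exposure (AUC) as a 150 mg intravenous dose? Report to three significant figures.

D_sublingual = 179 mg

For equal systemic exposure: F × D_ev = D_iv
D_ev = D_iv / F = 150 / 0.839 = 178.784 mg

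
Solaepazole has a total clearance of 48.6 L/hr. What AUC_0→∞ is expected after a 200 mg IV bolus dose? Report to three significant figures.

AUC = 4.12 mg/L·hr

AUC_0→∞ = Dose_iv / CL
        = 200 / 48.6 = 4.11523 mg/L·hr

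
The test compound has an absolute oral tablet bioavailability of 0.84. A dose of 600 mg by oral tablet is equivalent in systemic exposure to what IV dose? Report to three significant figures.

Systemic exposure from an extravascular dose = F × D_ev, so the equivalent IV dose is F × D_ev.
D_iv = F × D_ev = 0.84 × 600 = 504 mg

D_iv = 504 mg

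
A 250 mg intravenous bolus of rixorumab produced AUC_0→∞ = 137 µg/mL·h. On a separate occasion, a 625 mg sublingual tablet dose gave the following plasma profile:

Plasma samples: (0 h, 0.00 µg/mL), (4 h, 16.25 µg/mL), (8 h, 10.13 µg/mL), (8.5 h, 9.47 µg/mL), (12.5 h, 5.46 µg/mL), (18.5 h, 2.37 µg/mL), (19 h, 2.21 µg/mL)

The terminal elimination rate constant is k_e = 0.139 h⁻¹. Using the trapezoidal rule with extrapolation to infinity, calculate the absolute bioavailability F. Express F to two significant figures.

F = 0.47

Trapezoidal AUC_0→19 (sublingual tablet):
  [0→4]: (0.00+16.25)/2 × 4 = 32.5
  [4→8]: (16.25+10.13)/2 × 4 = 52.76
  [8→8.5]: (10.13+9.47)/2 × 0.5 = 4.9
  [8.5→12.5]: (9.47+5.46)/2 × 4 = 29.86
  [12.5→18.5]: (5.46+2.37)/2 × 6 = 23.49
  [18.5→19]: (2.37+2.21)/2 × 0.5 = 1.145
  Sum = 144.655 µg/mL·h
Tail: C_last/k_e = 2.21/0.139 = 15.899
AUC_0→∞ (sublingual tablet) = 144.655 + 15.899 = 160.554 µg/mL·h
F = (AUC_ev/D_ev)/(AUC_iv/D_iv) = (160.554/625)/(137/250) = 0.2568864/0.548 = 0.4688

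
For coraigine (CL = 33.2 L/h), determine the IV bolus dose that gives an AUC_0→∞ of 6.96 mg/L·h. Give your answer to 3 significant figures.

Dose_iv = CL × AUC_0→∞
     = 33.2 × 6.96 = 231.072 mg

Dose = 231 mg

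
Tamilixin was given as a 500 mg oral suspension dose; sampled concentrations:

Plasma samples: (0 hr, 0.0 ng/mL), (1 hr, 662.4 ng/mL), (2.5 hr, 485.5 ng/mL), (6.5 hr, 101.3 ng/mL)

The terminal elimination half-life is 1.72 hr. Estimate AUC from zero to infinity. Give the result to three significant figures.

Trapezoidal AUC_0→6.5:
  [0→1]: (0.0+662.4)/2 × 1 = 331.2
  [1→2.5]: (662.4+485.5)/2 × 1.5 = 860.925
  [2.5→6.5]: (485.5+101.3)/2 × 4 = 1173.6
  Sum = 2365.725 ng/mL·hr
k_e = ln2 / t½ = 0.693147 / 1.72 = 0.4030 hr^-1
Extrapolated tail: C_last / k_e = 101.3 / 0.403 = 251.365
AUC_0→∞ = 2365.725 + 251.365 = 2617.09 ng/mL·hr

AUC = 2620 ng/mL·hr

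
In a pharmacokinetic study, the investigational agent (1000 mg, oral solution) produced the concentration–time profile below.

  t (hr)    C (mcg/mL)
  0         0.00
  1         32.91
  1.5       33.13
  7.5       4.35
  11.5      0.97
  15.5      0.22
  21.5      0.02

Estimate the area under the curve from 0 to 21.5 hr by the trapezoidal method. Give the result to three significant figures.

AUC = 159 mcg/mL·hr

Trapezoidal AUC_0→21.5:
  [0→1]: (0.00+32.91)/2 × 1 = 16.455
  [1→1.5]: (32.91+33.13)/2 × 0.5 = 16.51
  [1.5→7.5]: (33.13+4.35)/2 × 6 = 112.44
  [7.5→11.5]: (4.35+0.97)/2 × 4 = 10.64
  [11.5→15.5]: (0.97+0.22)/2 × 4 = 2.38
  [15.5→21.5]: (0.22+0.02)/2 × 6 = 0.72
  Sum = 159.145 mcg/mL·hr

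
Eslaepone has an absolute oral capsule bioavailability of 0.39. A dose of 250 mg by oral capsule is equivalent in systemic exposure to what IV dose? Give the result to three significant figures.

Systemic exposure from an extravascular dose = F × D_ev, so the equivalent IV dose is F × D_ev.
D_iv = F × D_ev = 0.39 × 250 = 97.5 mg

D_iv = 97.5 mg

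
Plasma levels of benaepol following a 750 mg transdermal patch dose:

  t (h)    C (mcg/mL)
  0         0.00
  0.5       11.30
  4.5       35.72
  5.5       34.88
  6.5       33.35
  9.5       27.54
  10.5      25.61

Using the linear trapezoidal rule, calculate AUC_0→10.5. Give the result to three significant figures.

Trapezoidal AUC_0→10.5:
  [0→0.5]: (0.00+11.30)/2 × 0.5 = 2.825
  [0.5→4.5]: (11.30+35.72)/2 × 4 = 94.04
  [4.5→5.5]: (35.72+34.88)/2 × 1 = 35.3
  [5.5→6.5]: (34.88+33.35)/2 × 1 = 34.115
  [6.5→9.5]: (33.35+27.54)/2 × 3 = 91.335
  [9.5→10.5]: (27.54+25.61)/2 × 1 = 26.575
  Sum = 284.19 mcg/mL·h

AUC = 284 mcg/mL·h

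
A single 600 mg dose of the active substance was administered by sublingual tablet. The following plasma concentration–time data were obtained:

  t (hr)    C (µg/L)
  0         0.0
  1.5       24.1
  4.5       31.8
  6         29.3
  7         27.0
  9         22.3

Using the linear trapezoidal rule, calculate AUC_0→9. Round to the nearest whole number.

Trapezoidal AUC_0→9:
  [0→1.5]: (0.0+24.1)/2 × 1.5 = 18.075
  [1.5→4.5]: (24.1+31.8)/2 × 3 = 83.85
  [4.5→6]: (31.8+29.3)/2 × 1.5 = 45.825
  [6→7]: (29.3+27.0)/2 × 1 = 28.15
  [7→9]: (27.0+22.3)/2 × 2 = 49.3
  Sum = 225.2 µg/L·hr

AUC = 225 µg/L·hr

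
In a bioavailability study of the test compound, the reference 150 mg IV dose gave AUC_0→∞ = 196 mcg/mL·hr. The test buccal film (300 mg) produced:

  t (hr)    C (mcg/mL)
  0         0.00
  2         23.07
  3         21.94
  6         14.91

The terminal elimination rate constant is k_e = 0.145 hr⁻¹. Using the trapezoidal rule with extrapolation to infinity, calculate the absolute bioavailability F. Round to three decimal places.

F = 0.520

Trapezoidal AUC_0→6 (buccal film):
  [0→2]: (0.00+23.07)/2 × 2 = 23.07
  [2→3]: (23.07+21.94)/2 × 1 = 22.505
  [3→6]: (21.94+14.91)/2 × 3 = 55.275
  Sum = 100.85 mcg/mL·hr
Tail: C_last/k_e = 14.91/0.145 = 102.828
AUC_0→∞ (buccal film) = 100.85 + 102.828 = 203.678 mcg/mL·hr
F = (AUC_ev/D_ev)/(AUC_iv/D_iv) = (203.678/300)/(196/150) = 0.678927/1.30667 = 0.5196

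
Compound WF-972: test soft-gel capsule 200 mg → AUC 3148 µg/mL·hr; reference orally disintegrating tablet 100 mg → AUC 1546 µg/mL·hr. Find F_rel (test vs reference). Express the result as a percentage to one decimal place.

F_rel = 101.8%

F_rel = (AUC_test/D_test) / (AUC_ref/D_ref)
      = (3148/200) / (1546/100)
      = 15.74 / 15.46 = 1.0181 = 101.81%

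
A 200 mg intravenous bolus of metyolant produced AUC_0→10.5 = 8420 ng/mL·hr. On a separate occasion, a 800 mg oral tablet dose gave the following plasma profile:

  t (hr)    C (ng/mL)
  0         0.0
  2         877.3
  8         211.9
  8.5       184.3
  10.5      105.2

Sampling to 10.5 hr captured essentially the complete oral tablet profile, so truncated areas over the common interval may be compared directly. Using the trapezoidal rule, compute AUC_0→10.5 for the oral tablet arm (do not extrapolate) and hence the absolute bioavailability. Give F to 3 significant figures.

F = 0.135

Trapezoidal AUC_0→10.5 (oral tablet):
  [0→2]: (0.0+877.3)/2 × 2 = 877.3
  [2→8]: (877.3+211.9)/2 × 6 = 3267.6
  [8→8.5]: (211.9+184.3)/2 × 0.5 = 99.05
  [8.5→10.5]: (184.3+105.2)/2 × 2 = 289.5
  Sum = 4533.45 ng/mL·hr
F = (AUC_ev/D_ev)/(AUC_iv/D_iv) = (4533.45/800)/(8420/200) = 5.6668125/42.1 = 0.1346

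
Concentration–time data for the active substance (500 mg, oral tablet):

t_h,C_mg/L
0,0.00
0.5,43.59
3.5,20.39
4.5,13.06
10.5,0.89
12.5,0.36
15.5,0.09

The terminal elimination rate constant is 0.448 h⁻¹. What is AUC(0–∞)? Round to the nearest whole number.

Trapezoidal AUC_0→15.5:
  [0→0.5]: (0.00+43.59)/2 × 0.5 = 10.8975
  [0.5→3.5]: (43.59+20.39)/2 × 3 = 95.97
  [3.5→4.5]: (20.39+13.06)/2 × 1 = 16.725
  [4.5→10.5]: (13.06+0.89)/2 × 6 = 41.85
  [10.5→12.5]: (0.89+0.36)/2 × 2 = 1.25
  [12.5→15.5]: (0.36+0.09)/2 × 3 = 0.675
  Sum = 167.3675 mg/L·h
Extrapolated tail: C_last / k_e = 0.09 / 0.448 = 0.201
AUC_0→∞ = 167.3675 + 0.201 = 167.5685 mg/L·h

AUC = 168 mg/L·h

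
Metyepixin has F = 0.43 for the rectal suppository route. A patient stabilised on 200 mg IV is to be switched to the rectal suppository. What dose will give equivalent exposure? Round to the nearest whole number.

D_rectal = 465 mg

For equal systemic exposure: F × D_ev = D_iv
D_ev = D_iv / F = 200 / 0.43 = 465.116 mg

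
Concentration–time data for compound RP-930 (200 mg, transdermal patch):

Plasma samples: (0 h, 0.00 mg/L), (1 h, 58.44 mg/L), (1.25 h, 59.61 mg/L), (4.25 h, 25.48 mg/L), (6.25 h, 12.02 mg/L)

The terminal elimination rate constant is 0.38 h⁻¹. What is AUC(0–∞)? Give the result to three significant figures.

AUC = 241 mg/L·h

Trapezoidal AUC_0→6.25:
  [0→1]: (0.00+58.44)/2 × 1 = 29.22
  [1→1.25]: (58.44+59.61)/2 × 0.25 = 14.75625
  [1.25→4.25]: (59.61+25.48)/2 × 3 = 127.635
  [4.25→6.25]: (25.48+12.02)/2 × 2 = 37.5
  Sum = 209.11125 mg/L·h
Extrapolated tail: C_last / k_e = 12.02 / 0.38 = 31.632
AUC_0→∞ = 209.11125 + 31.632 = 240.74325 mg/L·h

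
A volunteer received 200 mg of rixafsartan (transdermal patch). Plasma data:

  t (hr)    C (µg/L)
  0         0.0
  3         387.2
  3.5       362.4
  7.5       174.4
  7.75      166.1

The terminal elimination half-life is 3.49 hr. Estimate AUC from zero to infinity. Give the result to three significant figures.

Trapezoidal AUC_0→7.75:
  [0→3]: (0.0+387.2)/2 × 3 = 580.8
  [3→3.5]: (387.2+362.4)/2 × 0.5 = 187.4
  [3.5→7.5]: (362.4+174.4)/2 × 4 = 1073.6
  [7.5→7.75]: (174.4+166.1)/2 × 0.25 = 42.5625
  Sum = 1884.3625 µg/L·hr
k_e = ln2 / t½ = 0.693147 / 3.49 = 0.1986 hr^-1
Extrapolated tail: C_last / k_e = 166.1 / 0.1986 = 836.354
AUC_0→∞ = 1884.3625 + 836.354 = 2720.7165 µg/L·hr

AUC = 2720 µg/L·hr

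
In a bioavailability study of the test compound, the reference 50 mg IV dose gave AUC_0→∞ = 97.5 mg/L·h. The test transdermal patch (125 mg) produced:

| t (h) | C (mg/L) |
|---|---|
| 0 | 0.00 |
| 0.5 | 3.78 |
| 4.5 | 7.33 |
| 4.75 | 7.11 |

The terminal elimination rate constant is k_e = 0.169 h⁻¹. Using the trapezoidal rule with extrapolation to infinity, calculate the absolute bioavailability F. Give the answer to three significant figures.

Trapezoidal AUC_0→4.75 (transdermal patch):
  [0→0.5]: (0.00+3.78)/2 × 0.5 = 0.945
  [0.5→4.5]: (3.78+7.33)/2 × 4 = 22.22
  [4.5→4.75]: (7.33+7.11)/2 × 0.25 = 1.805
  Sum = 24.97 mg/L·h
Tail: C_last/k_e = 7.11/0.169 = 42.071
AUC_0→∞ (transdermal patch) = 24.97 + 42.071 = 67.041 mg/L·h
F = (AUC_ev/D_ev)/(AUC_iv/D_iv) = (67.041/125)/(97.5/50) = 0.536328/1.95 = 0.2750

F = 0.275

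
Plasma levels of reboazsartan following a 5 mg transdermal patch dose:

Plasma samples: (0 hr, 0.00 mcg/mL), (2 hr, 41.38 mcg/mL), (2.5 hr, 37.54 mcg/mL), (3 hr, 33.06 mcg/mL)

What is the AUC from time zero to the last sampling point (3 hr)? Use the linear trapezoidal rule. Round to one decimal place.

AUC = 78.8 mcg/mL·hr

Trapezoidal AUC_0→3:
  [0→2]: (0.00+41.38)/2 × 2 = 41.38
  [2→2.5]: (41.38+37.54)/2 × 0.5 = 19.73
  [2.5→3]: (37.54+33.06)/2 × 0.5 = 17.65
  Sum = 78.76 mcg/mL·hr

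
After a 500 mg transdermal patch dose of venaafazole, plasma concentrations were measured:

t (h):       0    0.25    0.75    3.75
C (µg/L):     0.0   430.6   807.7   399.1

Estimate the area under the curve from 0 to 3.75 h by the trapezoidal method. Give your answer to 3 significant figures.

Trapezoidal AUC_0→3.75:
  [0→0.25]: (0.0+430.6)/2 × 0.25 = 53.825
  [0.25→0.75]: (430.6+807.7)/2 × 0.5 = 309.575
  [0.75→3.75]: (807.7+399.1)/2 × 3 = 1810.2
  Sum = 2173.6 µg/L·h

AUC = 2170 µg/L·h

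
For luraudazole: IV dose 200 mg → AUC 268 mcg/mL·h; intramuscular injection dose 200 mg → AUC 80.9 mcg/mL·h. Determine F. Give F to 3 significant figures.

F = (AUC_ev / D_ev) / (AUC_iv / D_iv)
  = (80.9/200) / (268/200)
  = 0.4045 / 1.34 = 0.3019

F = 0.302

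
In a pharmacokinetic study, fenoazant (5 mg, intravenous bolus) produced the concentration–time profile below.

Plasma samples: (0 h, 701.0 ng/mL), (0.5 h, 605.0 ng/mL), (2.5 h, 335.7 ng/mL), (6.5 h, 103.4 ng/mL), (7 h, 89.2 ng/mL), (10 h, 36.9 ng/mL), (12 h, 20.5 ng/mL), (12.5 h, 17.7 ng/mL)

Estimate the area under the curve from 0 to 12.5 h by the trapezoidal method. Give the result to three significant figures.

AUC = 2450 ng/mL·h

Trapezoidal AUC_0→12.5:
  [0→0.5]: (701.0+605.0)/2 × 0.5 = 326.5
  [0.5→2.5]: (605.0+335.7)/2 × 2 = 940.7
  [2.5→6.5]: (335.7+103.4)/2 × 4 = 878.2
  [6.5→7]: (103.4+89.2)/2 × 0.5 = 48.15
  [7→10]: (89.2+36.9)/2 × 3 = 189.15
  [10→12]: (36.9+20.5)/2 × 2 = 57.4
  [12→12.5]: (20.5+17.7)/2 × 0.5 = 9.55
  Sum = 2449.65 ng/mL·h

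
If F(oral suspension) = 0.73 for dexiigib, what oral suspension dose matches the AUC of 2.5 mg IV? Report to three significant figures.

For equal systemic exposure: F × D_ev = D_iv
D_ev = D_iv / F = 2.5 / 0.73 = 3.42466 mg

D_oral = 3.42 mg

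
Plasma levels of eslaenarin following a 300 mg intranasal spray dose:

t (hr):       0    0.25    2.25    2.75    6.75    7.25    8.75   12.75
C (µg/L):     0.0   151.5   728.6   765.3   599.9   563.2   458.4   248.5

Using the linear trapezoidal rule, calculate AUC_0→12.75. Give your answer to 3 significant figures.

Trapezoidal AUC_0→12.75:
  [0→0.25]: (0.0+151.5)/2 × 0.25 = 18.9375
  [0.25→2.25]: (151.5+728.6)/2 × 2 = 880.1
  [2.25→2.75]: (728.6+765.3)/2 × 0.5 = 373.475
  [2.75→6.75]: (765.3+599.9)/2 × 4 = 2730.4
  [6.75→7.25]: (599.9+563.2)/2 × 0.5 = 290.775
  [7.25→8.75]: (563.2+458.4)/2 × 1.5 = 766.2
  [8.75→12.75]: (458.4+248.5)/2 × 4 = 1413.8
  Sum = 6473.6875 µg/L·hr

AUC = 6470 µg/L·hr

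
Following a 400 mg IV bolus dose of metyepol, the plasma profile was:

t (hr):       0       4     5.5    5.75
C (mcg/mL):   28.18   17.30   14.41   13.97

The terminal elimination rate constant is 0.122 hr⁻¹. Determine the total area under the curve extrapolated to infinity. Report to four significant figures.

Trapezoidal AUC_0→5.75:
  [0→4]: (28.18+17.30)/2 × 4 = 90.96
  [4→5.5]: (17.30+14.41)/2 × 1.5 = 23.7825
  [5.5→5.75]: (14.41+13.97)/2 × 0.25 = 3.5475
  Sum = 118.29 mcg/mL·hr
Extrapolated tail: C_last / k_e = 13.97 / 0.122 = 114.508
AUC_0→∞ = 118.29 + 114.508 = 232.798 mcg/mL·hr

AUC = 232.8 mcg/mL·hr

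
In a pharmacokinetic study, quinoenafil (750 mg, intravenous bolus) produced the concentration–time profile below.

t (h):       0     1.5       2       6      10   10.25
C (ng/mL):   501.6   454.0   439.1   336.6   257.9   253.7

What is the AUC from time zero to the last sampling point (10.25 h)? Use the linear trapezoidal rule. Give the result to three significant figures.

AUC = 3740 ng/mL·h

Trapezoidal AUC_0→10.25:
  [0→1.5]: (501.6+454.0)/2 × 1.5 = 716.7
  [1.5→2]: (454.0+439.1)/2 × 0.5 = 223.275
  [2→6]: (439.1+336.6)/2 × 4 = 1551.4
  [6→10]: (336.6+257.9)/2 × 4 = 1189.0
  [10→10.25]: (257.9+253.7)/2 × 0.25 = 63.95
  Sum = 3744.325 ng/mL·h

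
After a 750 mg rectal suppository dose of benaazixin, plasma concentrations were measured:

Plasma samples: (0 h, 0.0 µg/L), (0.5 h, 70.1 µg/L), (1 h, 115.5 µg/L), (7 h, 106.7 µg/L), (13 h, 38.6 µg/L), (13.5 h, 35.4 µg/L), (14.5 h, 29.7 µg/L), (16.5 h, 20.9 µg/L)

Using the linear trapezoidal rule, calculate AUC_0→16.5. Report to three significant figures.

Trapezoidal AUC_0→16.5:
  [0→0.5]: (0.0+70.1)/2 × 0.5 = 17.525
  [0.5→1]: (70.1+115.5)/2 × 0.5 = 46.4
  [1→7]: (115.5+106.7)/2 × 6 = 666.6
  [7→13]: (106.7+38.6)/2 × 6 = 435.9
  [13→13.5]: (38.6+35.4)/2 × 0.5 = 18.5
  [13.5→14.5]: (35.4+29.7)/2 × 1 = 32.55
  [14.5→16.5]: (29.7+20.9)/2 × 2 = 50.6
  Sum = 1268.075 µg/L·h

AUC = 1270 µg/L·h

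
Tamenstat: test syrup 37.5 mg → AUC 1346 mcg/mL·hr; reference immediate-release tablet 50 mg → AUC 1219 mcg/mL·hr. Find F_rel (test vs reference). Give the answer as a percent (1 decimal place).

F_rel = (AUC_test/D_test) / (AUC_ref/D_ref)
      = (1346/37.5) / (1219/50)
      = 35.8933 / 24.38 = 1.4722 = 147.22%

F_rel = 147.2%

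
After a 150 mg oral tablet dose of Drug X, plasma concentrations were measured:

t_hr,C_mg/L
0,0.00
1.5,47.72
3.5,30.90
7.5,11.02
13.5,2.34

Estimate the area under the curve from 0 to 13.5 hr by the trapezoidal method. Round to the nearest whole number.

AUC = 238 mg/L·hr

Trapezoidal AUC_0→13.5:
  [0→1.5]: (0.00+47.72)/2 × 1.5 = 35.79
  [1.5→3.5]: (47.72+30.90)/2 × 2 = 78.62
  [3.5→7.5]: (30.90+11.02)/2 × 4 = 83.84
  [7.5→13.5]: (11.02+2.34)/2 × 6 = 40.08
  Sum = 238.33 mg/L·hr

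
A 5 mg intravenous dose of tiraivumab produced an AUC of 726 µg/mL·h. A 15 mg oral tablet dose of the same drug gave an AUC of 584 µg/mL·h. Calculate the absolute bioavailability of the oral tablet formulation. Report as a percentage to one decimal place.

F = 26.8%

F = (AUC_ev / D_ev) / (AUC_iv / D_iv)
  = (584/15) / (726/5)
  = 38.9333 / 145.2 = 0.2681
  = 26.81%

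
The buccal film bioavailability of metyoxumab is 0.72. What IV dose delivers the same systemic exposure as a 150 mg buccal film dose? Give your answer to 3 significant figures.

D_iv = 108 mg

Systemic exposure from an extravascular dose = F × D_ev, so the equivalent IV dose is F × D_ev.
D_iv = F × D_ev = 0.72 × 150 = 108 mg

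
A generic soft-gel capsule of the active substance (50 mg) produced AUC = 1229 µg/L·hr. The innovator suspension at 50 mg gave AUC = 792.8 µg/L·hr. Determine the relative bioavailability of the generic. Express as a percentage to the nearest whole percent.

F_rel = 155%

F_rel = (AUC_test/D_test) / (AUC_ref/D_ref)
      = (1229/50) / (792.8/50)
      = 24.58 / 15.856 = 1.5502 = 155.02%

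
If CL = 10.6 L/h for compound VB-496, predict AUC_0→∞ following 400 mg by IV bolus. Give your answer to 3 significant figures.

AUC_0→∞ = Dose_iv / CL
        = 400 / 10.6 = 37.7358 mg/L·h

AUC = 37.7 mg/L·h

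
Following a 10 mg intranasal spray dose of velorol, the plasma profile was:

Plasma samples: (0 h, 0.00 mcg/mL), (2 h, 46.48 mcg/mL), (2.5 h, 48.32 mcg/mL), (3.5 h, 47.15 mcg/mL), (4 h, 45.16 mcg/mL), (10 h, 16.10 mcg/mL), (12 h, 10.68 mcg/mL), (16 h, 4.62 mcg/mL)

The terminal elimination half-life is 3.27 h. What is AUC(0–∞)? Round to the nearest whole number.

AUC = 404 mcg/mL·h

Trapezoidal AUC_0→16:
  [0→2]: (0.00+46.48)/2 × 2 = 46.48
  [2→2.5]: (46.48+48.32)/2 × 0.5 = 23.7
  [2.5→3.5]: (48.32+47.15)/2 × 1 = 47.735
  [3.5→4]: (47.15+45.16)/2 × 0.5 = 23.0775
  [4→10]: (45.16+16.10)/2 × 6 = 183.78
  [10→12]: (16.10+10.68)/2 × 2 = 26.78
  [12→16]: (10.68+4.62)/2 × 4 = 30.6
  Sum = 382.1525 mcg/mL·h
k_e = ln2 / t½ = 0.693147 / 3.27 = 0.2120 h^-1
Extrapolated tail: C_last / k_e = 4.62 / 0.212 = 21.792
AUC_0→∞ = 382.1525 + 21.792 = 403.9445 mcg/mL·h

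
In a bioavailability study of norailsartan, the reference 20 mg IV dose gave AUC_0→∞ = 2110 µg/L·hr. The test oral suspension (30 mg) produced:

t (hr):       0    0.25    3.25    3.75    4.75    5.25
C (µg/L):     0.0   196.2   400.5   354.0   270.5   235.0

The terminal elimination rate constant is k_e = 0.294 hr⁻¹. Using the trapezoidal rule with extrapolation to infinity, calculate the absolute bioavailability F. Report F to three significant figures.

Trapezoidal AUC_0→5.25 (oral suspension):
  [0→0.25]: (0.0+196.2)/2 × 0.25 = 24.525
  [0.25→3.25]: (196.2+400.5)/2 × 3 = 895.05
  [3.25→3.75]: (400.5+354.0)/2 × 0.5 = 188.625
  [3.75→4.75]: (354.0+270.5)/2 × 1 = 312.25
  [4.75→5.25]: (270.5+235.0)/2 × 0.5 = 126.375
  Sum = 1546.825 µg/L·hr
Tail: C_last/k_e = 235.0/0.294 = 799.320
AUC_0→∞ (oral suspension) = 1546.825 + 799.320 = 2346.145 µg/L·hr
F = (AUC_ev/D_ev)/(AUC_iv/D_iv) = (2346.145/30)/(2110/20) = 78.2048/105.5 = 0.7413

F = 0.741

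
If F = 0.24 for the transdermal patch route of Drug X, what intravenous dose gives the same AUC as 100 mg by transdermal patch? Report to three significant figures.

Systemic exposure from an extravascular dose = F × D_ev, so the equivalent IV dose is F × D_ev.
D_iv = F × D_ev = 0.24 × 100 = 24 mg

D_iv = 24.0 mg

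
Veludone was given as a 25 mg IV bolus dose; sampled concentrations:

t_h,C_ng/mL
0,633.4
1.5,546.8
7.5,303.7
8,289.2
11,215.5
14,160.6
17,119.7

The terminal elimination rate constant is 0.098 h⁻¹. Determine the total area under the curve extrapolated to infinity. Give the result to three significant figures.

AUC = 6550 ng/mL·h

Trapezoidal AUC_0→17:
  [0→1.5]: (633.4+546.8)/2 × 1.5 = 885.15
  [1.5→7.5]: (546.8+303.7)/2 × 6 = 2551.5
  [7.5→8]: (303.7+289.2)/2 × 0.5 = 148.225
  [8→11]: (289.2+215.5)/2 × 3 = 757.05
  [11→14]: (215.5+160.6)/2 × 3 = 564.15
  [14→17]: (160.6+119.7)/2 × 3 = 420.45
  Sum = 5326.525 ng/mL·h
Extrapolated tail: C_last / k_e = 119.7 / 0.098 = 1221.429
AUC_0→∞ = 5326.525 + 1221.429 = 6547.954 ng/mL·h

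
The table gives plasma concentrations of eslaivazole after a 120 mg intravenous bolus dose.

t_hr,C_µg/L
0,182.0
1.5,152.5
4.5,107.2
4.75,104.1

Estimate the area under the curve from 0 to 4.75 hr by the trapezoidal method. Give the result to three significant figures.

AUC = 667 µg/L·hr

Trapezoidal AUC_0→4.75:
  [0→1.5]: (182.0+152.5)/2 × 1.5 = 250.875
  [1.5→4.5]: (152.5+107.2)/2 × 3 = 389.55
  [4.5→4.75]: (107.2+104.1)/2 × 0.25 = 26.4125
  Sum = 666.8375 µg/L·hr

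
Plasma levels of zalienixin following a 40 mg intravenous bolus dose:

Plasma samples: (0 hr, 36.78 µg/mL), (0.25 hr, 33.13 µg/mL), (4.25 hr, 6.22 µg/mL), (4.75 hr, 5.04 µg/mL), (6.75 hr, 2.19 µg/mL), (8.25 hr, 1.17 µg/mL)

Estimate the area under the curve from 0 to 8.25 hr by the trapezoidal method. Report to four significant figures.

AUC = 100.0 µg/mL·hr

Trapezoidal AUC_0→8.25:
  [0→0.25]: (36.78+33.13)/2 × 0.25 = 8.73875
  [0.25→4.25]: (33.13+6.22)/2 × 4 = 78.7
  [4.25→4.75]: (6.22+5.04)/2 × 0.5 = 2.815
  [4.75→6.75]: (5.04+2.19)/2 × 2 = 7.23
  [6.75→8.25]: (2.19+1.17)/2 × 1.5 = 2.52
  Sum = 100.00375 µg/mL·hr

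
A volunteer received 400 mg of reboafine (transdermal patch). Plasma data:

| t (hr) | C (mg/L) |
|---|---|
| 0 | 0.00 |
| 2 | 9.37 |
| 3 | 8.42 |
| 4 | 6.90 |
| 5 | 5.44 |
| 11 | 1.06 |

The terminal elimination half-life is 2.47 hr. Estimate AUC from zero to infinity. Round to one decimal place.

AUC = 55.4 mg/L·hr

Trapezoidal AUC_0→11:
  [0→2]: (0.00+9.37)/2 × 2 = 9.37
  [2→3]: (9.37+8.42)/2 × 1 = 8.895
  [3→4]: (8.42+6.90)/2 × 1 = 7.66
  [4→5]: (6.90+5.44)/2 × 1 = 6.17
  [5→11]: (5.44+1.06)/2 × 6 = 19.5
  Sum = 51.595 mg/L·hr
k_e = ln2 / t½ = 0.693147 / 2.47 = 0.2806 hr^-1
Extrapolated tail: C_last / k_e = 1.06 / 0.2806 = 3.778
AUC_0→∞ = 51.595 + 3.778 = 55.373 mg/L·hr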